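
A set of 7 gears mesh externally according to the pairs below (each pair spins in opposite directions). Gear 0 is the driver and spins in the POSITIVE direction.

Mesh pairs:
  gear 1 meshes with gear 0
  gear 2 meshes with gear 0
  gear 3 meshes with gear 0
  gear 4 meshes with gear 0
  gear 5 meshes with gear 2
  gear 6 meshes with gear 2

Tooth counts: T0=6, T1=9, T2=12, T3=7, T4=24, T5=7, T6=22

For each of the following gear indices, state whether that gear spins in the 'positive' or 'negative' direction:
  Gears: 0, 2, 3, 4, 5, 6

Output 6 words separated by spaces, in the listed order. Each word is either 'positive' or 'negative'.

Gear 0 (driver): positive (depth 0)
  gear 1: meshes with gear 0 -> depth 1 -> negative (opposite of gear 0)
  gear 2: meshes with gear 0 -> depth 1 -> negative (opposite of gear 0)
  gear 3: meshes with gear 0 -> depth 1 -> negative (opposite of gear 0)
  gear 4: meshes with gear 0 -> depth 1 -> negative (opposite of gear 0)
  gear 5: meshes with gear 2 -> depth 2 -> positive (opposite of gear 2)
  gear 6: meshes with gear 2 -> depth 2 -> positive (opposite of gear 2)
Queried indices 0, 2, 3, 4, 5, 6 -> positive, negative, negative, negative, positive, positive

Answer: positive negative negative negative positive positive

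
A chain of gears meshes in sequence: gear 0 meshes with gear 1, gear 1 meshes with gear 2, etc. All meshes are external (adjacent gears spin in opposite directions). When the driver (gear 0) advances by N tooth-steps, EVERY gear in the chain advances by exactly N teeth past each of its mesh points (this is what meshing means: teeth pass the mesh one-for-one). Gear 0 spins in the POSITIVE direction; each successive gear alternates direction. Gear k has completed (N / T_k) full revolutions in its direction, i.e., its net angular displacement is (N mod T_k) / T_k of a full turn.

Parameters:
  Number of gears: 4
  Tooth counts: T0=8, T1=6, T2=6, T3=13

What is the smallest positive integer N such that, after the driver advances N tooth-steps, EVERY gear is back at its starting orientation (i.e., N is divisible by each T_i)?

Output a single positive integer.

Gear k returns to start when N is a multiple of T_k.
All gears at start simultaneously when N is a common multiple of [8, 6, 6, 13]; the smallest such N is lcm(8, 6, 6, 13).
Start: lcm = T0 = 8
Fold in T1=6: gcd(8, 6) = 2; lcm(8, 6) = 8 * 6 / 2 = 48 / 2 = 24
Fold in T2=6: gcd(24, 6) = 6; lcm(24, 6) = 24 * 6 / 6 = 144 / 6 = 24
Fold in T3=13: gcd(24, 13) = 1; lcm(24, 13) = 24 * 13 / 1 = 312 / 1 = 312
Full cycle length = 312

Answer: 312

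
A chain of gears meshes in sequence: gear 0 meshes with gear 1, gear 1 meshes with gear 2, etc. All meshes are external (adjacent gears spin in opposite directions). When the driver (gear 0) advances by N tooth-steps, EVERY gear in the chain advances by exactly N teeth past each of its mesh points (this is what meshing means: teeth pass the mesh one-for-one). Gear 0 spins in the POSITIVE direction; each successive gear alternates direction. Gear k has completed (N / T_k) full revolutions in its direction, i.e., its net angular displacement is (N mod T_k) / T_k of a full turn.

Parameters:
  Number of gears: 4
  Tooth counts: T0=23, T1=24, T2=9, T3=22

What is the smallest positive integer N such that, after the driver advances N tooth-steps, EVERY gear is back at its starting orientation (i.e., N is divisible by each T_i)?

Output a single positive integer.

Answer: 18216

Derivation:
Gear k returns to start when N is a multiple of T_k.
All gears at start simultaneously when N is a common multiple of [23, 24, 9, 22]; the smallest such N is lcm(23, 24, 9, 22).
Start: lcm = T0 = 23
Fold in T1=24: gcd(23, 24) = 1; lcm(23, 24) = 23 * 24 / 1 = 552 / 1 = 552
Fold in T2=9: gcd(552, 9) = 3; lcm(552, 9) = 552 * 9 / 3 = 4968 / 3 = 1656
Fold in T3=22: gcd(1656, 22) = 2; lcm(1656, 22) = 1656 * 22 / 2 = 36432 / 2 = 18216
Full cycle length = 18216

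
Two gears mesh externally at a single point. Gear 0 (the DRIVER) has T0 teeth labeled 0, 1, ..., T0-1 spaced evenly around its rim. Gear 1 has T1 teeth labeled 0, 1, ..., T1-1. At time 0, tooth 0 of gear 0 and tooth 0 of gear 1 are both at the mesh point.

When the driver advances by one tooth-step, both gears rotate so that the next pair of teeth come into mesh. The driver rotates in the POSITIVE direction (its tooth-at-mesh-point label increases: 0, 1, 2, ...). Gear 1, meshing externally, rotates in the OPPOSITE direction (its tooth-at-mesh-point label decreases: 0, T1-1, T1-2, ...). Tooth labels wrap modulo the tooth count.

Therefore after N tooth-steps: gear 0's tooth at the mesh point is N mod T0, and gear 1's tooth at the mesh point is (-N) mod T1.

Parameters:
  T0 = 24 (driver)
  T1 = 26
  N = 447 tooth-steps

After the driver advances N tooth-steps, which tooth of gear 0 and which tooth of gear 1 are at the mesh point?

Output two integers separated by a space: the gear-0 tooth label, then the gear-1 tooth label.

Answer: 15 21

Derivation:
Gear 0 (driver, T0=24): tooth at mesh = N mod T0
  447 = 18 * 24 + 15, so 447 mod 24 = 15
  gear 0 tooth = 15
Gear 1 (driven, T1=26): tooth at mesh = (-N) mod T1
  447 = 17 * 26 + 5, so 447 mod 26 = 5
  (-447) mod 26 = (-5) mod 26 = 26 - 5 = 21
Mesh after 447 steps: gear-0 tooth 15 meets gear-1 tooth 21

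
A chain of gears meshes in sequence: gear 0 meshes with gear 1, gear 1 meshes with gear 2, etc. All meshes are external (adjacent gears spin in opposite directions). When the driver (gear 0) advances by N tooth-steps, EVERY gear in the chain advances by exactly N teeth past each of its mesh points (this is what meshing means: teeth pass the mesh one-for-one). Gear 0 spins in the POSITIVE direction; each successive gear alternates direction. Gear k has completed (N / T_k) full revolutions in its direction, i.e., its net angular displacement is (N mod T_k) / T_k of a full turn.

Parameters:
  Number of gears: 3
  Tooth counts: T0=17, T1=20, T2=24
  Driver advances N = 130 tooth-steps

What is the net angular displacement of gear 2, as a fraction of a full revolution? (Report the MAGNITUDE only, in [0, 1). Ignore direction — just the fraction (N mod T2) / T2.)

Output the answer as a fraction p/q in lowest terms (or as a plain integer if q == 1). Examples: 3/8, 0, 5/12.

Chain of 3 gears, tooth counts: [17, 20, 24]
  gear 0: T0=17, direction=positive, advance = 130 mod 17 = 11 teeth = 11/17 turn
  gear 1: T1=20, direction=negative, advance = 130 mod 20 = 10 teeth = 10/20 turn
  gear 2: T2=24, direction=positive, advance = 130 mod 24 = 10 teeth = 10/24 turn
Gear 2: 130 mod 24 = 10
Fraction = 10 / 24 = 5/12 (gcd(10,24)=2) = 5/12

Answer: 5/12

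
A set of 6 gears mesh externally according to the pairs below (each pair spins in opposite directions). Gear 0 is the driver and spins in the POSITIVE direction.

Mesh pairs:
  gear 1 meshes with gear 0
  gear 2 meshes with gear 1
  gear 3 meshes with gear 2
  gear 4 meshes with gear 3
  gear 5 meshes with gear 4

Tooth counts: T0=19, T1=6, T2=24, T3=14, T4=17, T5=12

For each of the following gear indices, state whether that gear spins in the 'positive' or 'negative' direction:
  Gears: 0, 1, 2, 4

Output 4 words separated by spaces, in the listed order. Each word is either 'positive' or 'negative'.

Gear 0 (driver): positive (depth 0)
  gear 1: meshes with gear 0 -> depth 1 -> negative (opposite of gear 0)
  gear 2: meshes with gear 1 -> depth 2 -> positive (opposite of gear 1)
  gear 3: meshes with gear 2 -> depth 3 -> negative (opposite of gear 2)
  gear 4: meshes with gear 3 -> depth 4 -> positive (opposite of gear 3)
  gear 5: meshes with gear 4 -> depth 5 -> negative (opposite of gear 4)
Queried indices 0, 1, 2, 4 -> positive, negative, positive, positive

Answer: positive negative positive positive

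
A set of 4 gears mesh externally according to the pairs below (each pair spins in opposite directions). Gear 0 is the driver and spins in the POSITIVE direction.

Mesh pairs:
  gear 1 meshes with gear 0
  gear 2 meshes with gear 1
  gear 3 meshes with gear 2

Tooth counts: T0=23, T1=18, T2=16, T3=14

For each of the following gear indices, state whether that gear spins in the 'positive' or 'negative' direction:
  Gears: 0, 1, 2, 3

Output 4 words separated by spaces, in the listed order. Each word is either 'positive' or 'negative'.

Answer: positive negative positive negative

Derivation:
Gear 0 (driver): positive (depth 0)
  gear 1: meshes with gear 0 -> depth 1 -> negative (opposite of gear 0)
  gear 2: meshes with gear 1 -> depth 2 -> positive (opposite of gear 1)
  gear 3: meshes with gear 2 -> depth 3 -> negative (opposite of gear 2)
Queried indices 0, 1, 2, 3 -> positive, negative, positive, negative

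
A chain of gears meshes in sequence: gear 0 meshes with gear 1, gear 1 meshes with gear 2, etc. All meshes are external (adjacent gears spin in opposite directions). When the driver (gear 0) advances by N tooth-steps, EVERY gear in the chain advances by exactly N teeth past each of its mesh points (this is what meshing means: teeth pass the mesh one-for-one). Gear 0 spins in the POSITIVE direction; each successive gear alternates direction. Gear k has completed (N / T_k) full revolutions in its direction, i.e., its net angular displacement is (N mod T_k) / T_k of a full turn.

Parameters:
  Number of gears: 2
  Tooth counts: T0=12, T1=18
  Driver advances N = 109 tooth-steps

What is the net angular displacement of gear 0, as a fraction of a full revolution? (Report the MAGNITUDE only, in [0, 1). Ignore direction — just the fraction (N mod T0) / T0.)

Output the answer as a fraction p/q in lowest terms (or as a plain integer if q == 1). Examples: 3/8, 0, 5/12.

Chain of 2 gears, tooth counts: [12, 18]
  gear 0: T0=12, direction=positive, advance = 109 mod 12 = 1 teeth = 1/12 turn
  gear 1: T1=18, direction=negative, advance = 109 mod 18 = 1 teeth = 1/18 turn
Gear 0: 109 mod 12 = 1
Fraction = 1 / 12 = 1/12 (gcd(1,12)=1) = 1/12

Answer: 1/12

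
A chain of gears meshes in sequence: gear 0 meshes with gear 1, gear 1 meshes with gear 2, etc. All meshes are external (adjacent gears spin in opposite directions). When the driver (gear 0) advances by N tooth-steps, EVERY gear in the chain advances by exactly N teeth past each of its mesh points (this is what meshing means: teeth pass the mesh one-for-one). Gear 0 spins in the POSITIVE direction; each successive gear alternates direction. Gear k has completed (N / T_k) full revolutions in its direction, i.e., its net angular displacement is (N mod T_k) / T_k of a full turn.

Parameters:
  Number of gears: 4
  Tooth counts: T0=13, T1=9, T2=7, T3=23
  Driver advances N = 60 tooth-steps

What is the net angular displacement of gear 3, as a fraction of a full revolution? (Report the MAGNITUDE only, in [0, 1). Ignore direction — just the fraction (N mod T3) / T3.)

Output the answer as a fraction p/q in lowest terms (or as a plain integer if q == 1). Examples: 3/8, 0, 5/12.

Answer: 14/23

Derivation:
Chain of 4 gears, tooth counts: [13, 9, 7, 23]
  gear 0: T0=13, direction=positive, advance = 60 mod 13 = 8 teeth = 8/13 turn
  gear 1: T1=9, direction=negative, advance = 60 mod 9 = 6 teeth = 6/9 turn
  gear 2: T2=7, direction=positive, advance = 60 mod 7 = 4 teeth = 4/7 turn
  gear 3: T3=23, direction=negative, advance = 60 mod 23 = 14 teeth = 14/23 turn
Gear 3: 60 mod 23 = 14
Fraction = 14 / 23 = 14/23 (gcd(14,23)=1) = 14/23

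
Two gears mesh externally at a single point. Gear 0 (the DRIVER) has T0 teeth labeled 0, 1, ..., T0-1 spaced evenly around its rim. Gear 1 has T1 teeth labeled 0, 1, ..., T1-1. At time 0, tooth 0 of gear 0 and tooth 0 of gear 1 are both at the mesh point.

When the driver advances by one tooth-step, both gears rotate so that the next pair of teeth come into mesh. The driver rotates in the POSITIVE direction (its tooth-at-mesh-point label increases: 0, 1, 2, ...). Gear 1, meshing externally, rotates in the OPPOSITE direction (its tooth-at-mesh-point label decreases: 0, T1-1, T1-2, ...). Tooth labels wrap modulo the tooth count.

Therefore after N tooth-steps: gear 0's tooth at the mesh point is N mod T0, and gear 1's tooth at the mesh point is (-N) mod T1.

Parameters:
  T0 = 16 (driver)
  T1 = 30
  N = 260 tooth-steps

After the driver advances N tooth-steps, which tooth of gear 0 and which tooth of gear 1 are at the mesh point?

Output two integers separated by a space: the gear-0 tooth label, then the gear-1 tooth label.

Answer: 4 10

Derivation:
Gear 0 (driver, T0=16): tooth at mesh = N mod T0
  260 = 16 * 16 + 4, so 260 mod 16 = 4
  gear 0 tooth = 4
Gear 1 (driven, T1=30): tooth at mesh = (-N) mod T1
  260 = 8 * 30 + 20, so 260 mod 30 = 20
  (-260) mod 30 = (-20) mod 30 = 30 - 20 = 10
Mesh after 260 steps: gear-0 tooth 4 meets gear-1 tooth 10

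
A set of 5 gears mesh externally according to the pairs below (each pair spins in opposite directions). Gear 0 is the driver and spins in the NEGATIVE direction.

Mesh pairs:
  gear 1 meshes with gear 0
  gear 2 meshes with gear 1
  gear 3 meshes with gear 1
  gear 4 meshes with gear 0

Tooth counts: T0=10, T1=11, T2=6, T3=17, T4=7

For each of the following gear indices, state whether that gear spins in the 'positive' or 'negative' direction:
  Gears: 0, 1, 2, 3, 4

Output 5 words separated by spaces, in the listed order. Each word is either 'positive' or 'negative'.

Gear 0 (driver): negative (depth 0)
  gear 1: meshes with gear 0 -> depth 1 -> positive (opposite of gear 0)
  gear 2: meshes with gear 1 -> depth 2 -> negative (opposite of gear 1)
  gear 3: meshes with gear 1 -> depth 2 -> negative (opposite of gear 1)
  gear 4: meshes with gear 0 -> depth 1 -> positive (opposite of gear 0)
Queried indices 0, 1, 2, 3, 4 -> negative, positive, negative, negative, positive

Answer: negative positive negative negative positive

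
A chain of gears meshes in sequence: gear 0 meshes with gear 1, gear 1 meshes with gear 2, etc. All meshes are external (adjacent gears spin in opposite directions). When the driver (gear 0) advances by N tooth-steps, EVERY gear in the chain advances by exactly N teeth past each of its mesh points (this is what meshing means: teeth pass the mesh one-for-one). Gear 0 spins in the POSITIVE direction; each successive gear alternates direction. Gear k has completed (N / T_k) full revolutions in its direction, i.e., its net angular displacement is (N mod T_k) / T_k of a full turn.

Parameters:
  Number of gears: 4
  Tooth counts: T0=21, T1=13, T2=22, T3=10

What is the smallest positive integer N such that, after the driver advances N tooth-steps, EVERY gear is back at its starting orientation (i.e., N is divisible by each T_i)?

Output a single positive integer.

Gear k returns to start when N is a multiple of T_k.
All gears at start simultaneously when N is a common multiple of [21, 13, 22, 10]; the smallest such N is lcm(21, 13, 22, 10).
Start: lcm = T0 = 21
Fold in T1=13: gcd(21, 13) = 1; lcm(21, 13) = 21 * 13 / 1 = 273 / 1 = 273
Fold in T2=22: gcd(273, 22) = 1; lcm(273, 22) = 273 * 22 / 1 = 6006 / 1 = 6006
Fold in T3=10: gcd(6006, 10) = 2; lcm(6006, 10) = 6006 * 10 / 2 = 60060 / 2 = 30030
Full cycle length = 30030

Answer: 30030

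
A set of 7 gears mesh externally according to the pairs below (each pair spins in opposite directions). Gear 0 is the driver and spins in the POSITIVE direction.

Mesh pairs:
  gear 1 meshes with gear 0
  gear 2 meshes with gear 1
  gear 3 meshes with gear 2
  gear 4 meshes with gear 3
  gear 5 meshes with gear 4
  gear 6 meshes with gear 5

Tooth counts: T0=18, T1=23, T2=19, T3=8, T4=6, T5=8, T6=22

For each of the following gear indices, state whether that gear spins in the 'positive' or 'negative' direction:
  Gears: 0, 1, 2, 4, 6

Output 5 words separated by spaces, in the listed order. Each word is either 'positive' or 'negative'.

Answer: positive negative positive positive positive

Derivation:
Gear 0 (driver): positive (depth 0)
  gear 1: meshes with gear 0 -> depth 1 -> negative (opposite of gear 0)
  gear 2: meshes with gear 1 -> depth 2 -> positive (opposite of gear 1)
  gear 3: meshes with gear 2 -> depth 3 -> negative (opposite of gear 2)
  gear 4: meshes with gear 3 -> depth 4 -> positive (opposite of gear 3)
  gear 5: meshes with gear 4 -> depth 5 -> negative (opposite of gear 4)
  gear 6: meshes with gear 5 -> depth 6 -> positive (opposite of gear 5)
Queried indices 0, 1, 2, 4, 6 -> positive, negative, positive, positive, positive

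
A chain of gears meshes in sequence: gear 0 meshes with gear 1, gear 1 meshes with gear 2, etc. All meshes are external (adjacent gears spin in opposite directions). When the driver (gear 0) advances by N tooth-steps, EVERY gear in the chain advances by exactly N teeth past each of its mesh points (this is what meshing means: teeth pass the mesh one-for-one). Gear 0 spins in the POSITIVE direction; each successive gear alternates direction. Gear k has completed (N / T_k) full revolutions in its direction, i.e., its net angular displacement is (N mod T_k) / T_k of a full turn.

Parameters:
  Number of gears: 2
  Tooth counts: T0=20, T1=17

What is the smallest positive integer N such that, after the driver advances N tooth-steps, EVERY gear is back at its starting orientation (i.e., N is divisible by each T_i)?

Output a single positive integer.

Gear k returns to start when N is a multiple of T_k.
All gears at start simultaneously when N is a common multiple of [20, 17]; the smallest such N is lcm(20, 17).
Start: lcm = T0 = 20
Fold in T1=17: gcd(20, 17) = 1; lcm(20, 17) = 20 * 17 / 1 = 340 / 1 = 340
Full cycle length = 340

Answer: 340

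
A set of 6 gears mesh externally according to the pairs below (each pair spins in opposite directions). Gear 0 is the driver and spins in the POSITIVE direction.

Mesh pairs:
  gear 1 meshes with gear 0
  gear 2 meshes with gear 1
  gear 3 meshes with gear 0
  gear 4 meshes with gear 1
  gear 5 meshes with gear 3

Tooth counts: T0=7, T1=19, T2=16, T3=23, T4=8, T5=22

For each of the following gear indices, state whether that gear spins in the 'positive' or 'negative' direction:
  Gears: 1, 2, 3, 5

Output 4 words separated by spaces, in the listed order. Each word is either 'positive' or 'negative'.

Answer: negative positive negative positive

Derivation:
Gear 0 (driver): positive (depth 0)
  gear 1: meshes with gear 0 -> depth 1 -> negative (opposite of gear 0)
  gear 2: meshes with gear 1 -> depth 2 -> positive (opposite of gear 1)
  gear 3: meshes with gear 0 -> depth 1 -> negative (opposite of gear 0)
  gear 4: meshes with gear 1 -> depth 2 -> positive (opposite of gear 1)
  gear 5: meshes with gear 3 -> depth 2 -> positive (opposite of gear 3)
Queried indices 1, 2, 3, 5 -> negative, positive, negative, positive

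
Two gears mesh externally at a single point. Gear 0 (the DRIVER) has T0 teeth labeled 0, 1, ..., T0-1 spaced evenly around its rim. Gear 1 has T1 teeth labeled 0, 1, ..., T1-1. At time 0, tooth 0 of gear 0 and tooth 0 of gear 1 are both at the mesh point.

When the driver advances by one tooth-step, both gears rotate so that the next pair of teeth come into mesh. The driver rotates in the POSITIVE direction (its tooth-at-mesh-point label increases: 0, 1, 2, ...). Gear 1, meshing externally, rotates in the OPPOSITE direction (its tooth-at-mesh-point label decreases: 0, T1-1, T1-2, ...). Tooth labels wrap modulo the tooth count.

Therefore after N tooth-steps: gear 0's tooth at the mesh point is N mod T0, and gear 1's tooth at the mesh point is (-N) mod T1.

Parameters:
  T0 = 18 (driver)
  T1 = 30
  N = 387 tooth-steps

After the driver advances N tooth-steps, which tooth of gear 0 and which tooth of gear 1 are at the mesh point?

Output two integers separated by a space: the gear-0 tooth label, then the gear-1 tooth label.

Gear 0 (driver, T0=18): tooth at mesh = N mod T0
  387 = 21 * 18 + 9, so 387 mod 18 = 9
  gear 0 tooth = 9
Gear 1 (driven, T1=30): tooth at mesh = (-N) mod T1
  387 = 12 * 30 + 27, so 387 mod 30 = 27
  (-387) mod 30 = (-27) mod 30 = 30 - 27 = 3
Mesh after 387 steps: gear-0 tooth 9 meets gear-1 tooth 3

Answer: 9 3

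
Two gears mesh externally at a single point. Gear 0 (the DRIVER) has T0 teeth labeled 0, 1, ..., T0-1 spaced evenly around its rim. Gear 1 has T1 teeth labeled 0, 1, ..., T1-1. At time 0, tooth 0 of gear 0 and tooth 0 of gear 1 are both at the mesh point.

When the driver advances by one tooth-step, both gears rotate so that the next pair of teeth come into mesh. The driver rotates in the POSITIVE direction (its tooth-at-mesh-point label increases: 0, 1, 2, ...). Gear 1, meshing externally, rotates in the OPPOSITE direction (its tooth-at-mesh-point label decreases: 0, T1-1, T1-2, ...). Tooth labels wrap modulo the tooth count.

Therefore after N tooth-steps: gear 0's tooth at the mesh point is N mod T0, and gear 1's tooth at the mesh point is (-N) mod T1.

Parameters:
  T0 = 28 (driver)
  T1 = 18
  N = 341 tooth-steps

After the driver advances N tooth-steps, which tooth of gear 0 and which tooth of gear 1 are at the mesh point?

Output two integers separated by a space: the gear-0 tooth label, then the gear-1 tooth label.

Gear 0 (driver, T0=28): tooth at mesh = N mod T0
  341 = 12 * 28 + 5, so 341 mod 28 = 5
  gear 0 tooth = 5
Gear 1 (driven, T1=18): tooth at mesh = (-N) mod T1
  341 = 18 * 18 + 17, so 341 mod 18 = 17
  (-341) mod 18 = (-17) mod 18 = 18 - 17 = 1
Mesh after 341 steps: gear-0 tooth 5 meets gear-1 tooth 1

Answer: 5 1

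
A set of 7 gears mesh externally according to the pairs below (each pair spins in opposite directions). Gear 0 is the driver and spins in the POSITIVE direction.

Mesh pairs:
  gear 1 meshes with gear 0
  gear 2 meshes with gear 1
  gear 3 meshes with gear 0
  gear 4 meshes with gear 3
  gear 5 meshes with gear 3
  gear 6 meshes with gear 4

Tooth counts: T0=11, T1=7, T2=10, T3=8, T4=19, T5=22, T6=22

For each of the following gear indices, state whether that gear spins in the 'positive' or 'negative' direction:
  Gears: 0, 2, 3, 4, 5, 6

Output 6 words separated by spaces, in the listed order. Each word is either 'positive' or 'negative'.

Answer: positive positive negative positive positive negative

Derivation:
Gear 0 (driver): positive (depth 0)
  gear 1: meshes with gear 0 -> depth 1 -> negative (opposite of gear 0)
  gear 2: meshes with gear 1 -> depth 2 -> positive (opposite of gear 1)
  gear 3: meshes with gear 0 -> depth 1 -> negative (opposite of gear 0)
  gear 4: meshes with gear 3 -> depth 2 -> positive (opposite of gear 3)
  gear 5: meshes with gear 3 -> depth 2 -> positive (opposite of gear 3)
  gear 6: meshes with gear 4 -> depth 3 -> negative (opposite of gear 4)
Queried indices 0, 2, 3, 4, 5, 6 -> positive, positive, negative, positive, positive, negative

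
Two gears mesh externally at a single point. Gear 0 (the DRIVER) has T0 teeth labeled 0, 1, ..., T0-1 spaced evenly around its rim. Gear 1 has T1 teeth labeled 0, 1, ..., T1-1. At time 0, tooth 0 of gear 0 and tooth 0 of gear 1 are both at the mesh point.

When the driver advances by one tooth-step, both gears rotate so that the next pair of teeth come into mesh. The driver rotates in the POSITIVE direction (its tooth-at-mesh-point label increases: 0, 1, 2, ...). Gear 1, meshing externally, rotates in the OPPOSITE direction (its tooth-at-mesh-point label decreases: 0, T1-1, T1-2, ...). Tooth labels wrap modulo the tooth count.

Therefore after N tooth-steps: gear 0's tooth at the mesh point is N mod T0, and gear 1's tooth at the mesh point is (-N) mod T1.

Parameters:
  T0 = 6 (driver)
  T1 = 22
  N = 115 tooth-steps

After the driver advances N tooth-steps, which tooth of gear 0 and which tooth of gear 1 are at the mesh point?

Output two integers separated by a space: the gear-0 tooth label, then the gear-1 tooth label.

Answer: 1 17

Derivation:
Gear 0 (driver, T0=6): tooth at mesh = N mod T0
  115 = 19 * 6 + 1, so 115 mod 6 = 1
  gear 0 tooth = 1
Gear 1 (driven, T1=22): tooth at mesh = (-N) mod T1
  115 = 5 * 22 + 5, so 115 mod 22 = 5
  (-115) mod 22 = (-5) mod 22 = 22 - 5 = 17
Mesh after 115 steps: gear-0 tooth 1 meets gear-1 tooth 17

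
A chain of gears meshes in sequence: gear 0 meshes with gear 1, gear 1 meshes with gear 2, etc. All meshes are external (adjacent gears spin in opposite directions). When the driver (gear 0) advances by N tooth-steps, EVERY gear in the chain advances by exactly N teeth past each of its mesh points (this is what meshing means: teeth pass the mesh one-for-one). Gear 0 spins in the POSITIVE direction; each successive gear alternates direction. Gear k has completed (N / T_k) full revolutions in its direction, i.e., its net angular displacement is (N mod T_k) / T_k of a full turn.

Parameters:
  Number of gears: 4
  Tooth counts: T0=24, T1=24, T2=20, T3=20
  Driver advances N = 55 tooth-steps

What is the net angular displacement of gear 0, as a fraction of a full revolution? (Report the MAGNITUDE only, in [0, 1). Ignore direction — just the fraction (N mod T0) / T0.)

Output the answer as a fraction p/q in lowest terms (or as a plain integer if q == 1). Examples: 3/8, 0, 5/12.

Chain of 4 gears, tooth counts: [24, 24, 20, 20]
  gear 0: T0=24, direction=positive, advance = 55 mod 24 = 7 teeth = 7/24 turn
  gear 1: T1=24, direction=negative, advance = 55 mod 24 = 7 teeth = 7/24 turn
  gear 2: T2=20, direction=positive, advance = 55 mod 20 = 15 teeth = 15/20 turn
  gear 3: T3=20, direction=negative, advance = 55 mod 20 = 15 teeth = 15/20 turn
Gear 0: 55 mod 24 = 7
Fraction = 7 / 24 = 7/24 (gcd(7,24)=1) = 7/24

Answer: 7/24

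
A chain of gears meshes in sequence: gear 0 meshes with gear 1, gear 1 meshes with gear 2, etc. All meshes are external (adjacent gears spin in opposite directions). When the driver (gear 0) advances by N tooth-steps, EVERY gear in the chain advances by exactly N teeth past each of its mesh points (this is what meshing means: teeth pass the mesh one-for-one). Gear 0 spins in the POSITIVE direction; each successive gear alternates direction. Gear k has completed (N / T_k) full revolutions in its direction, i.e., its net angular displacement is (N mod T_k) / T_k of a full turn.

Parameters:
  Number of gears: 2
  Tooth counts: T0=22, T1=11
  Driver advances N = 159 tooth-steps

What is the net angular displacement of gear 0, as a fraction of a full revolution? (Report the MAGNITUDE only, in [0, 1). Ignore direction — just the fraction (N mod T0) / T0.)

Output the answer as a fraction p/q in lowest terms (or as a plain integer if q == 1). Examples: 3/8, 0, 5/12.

Chain of 2 gears, tooth counts: [22, 11]
  gear 0: T0=22, direction=positive, advance = 159 mod 22 = 5 teeth = 5/22 turn
  gear 1: T1=11, direction=negative, advance = 159 mod 11 = 5 teeth = 5/11 turn
Gear 0: 159 mod 22 = 5
Fraction = 5 / 22 = 5/22 (gcd(5,22)=1) = 5/22

Answer: 5/22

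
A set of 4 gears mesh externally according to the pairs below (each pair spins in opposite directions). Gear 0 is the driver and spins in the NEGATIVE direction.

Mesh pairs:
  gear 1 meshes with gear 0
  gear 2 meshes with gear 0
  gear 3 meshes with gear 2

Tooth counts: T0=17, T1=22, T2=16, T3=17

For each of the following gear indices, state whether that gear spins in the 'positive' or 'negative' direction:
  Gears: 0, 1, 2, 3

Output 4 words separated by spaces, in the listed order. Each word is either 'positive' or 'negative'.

Gear 0 (driver): negative (depth 0)
  gear 1: meshes with gear 0 -> depth 1 -> positive (opposite of gear 0)
  gear 2: meshes with gear 0 -> depth 1 -> positive (opposite of gear 0)
  gear 3: meshes with gear 2 -> depth 2 -> negative (opposite of gear 2)
Queried indices 0, 1, 2, 3 -> negative, positive, positive, negative

Answer: negative positive positive negative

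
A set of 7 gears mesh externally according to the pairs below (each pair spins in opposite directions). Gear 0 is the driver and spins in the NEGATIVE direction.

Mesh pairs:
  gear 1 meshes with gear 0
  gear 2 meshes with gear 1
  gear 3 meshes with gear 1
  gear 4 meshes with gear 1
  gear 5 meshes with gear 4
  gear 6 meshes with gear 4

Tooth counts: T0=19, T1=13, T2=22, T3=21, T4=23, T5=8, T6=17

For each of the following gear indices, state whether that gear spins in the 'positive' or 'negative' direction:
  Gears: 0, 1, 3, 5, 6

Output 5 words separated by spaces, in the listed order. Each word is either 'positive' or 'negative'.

Gear 0 (driver): negative (depth 0)
  gear 1: meshes with gear 0 -> depth 1 -> positive (opposite of gear 0)
  gear 2: meshes with gear 1 -> depth 2 -> negative (opposite of gear 1)
  gear 3: meshes with gear 1 -> depth 2 -> negative (opposite of gear 1)
  gear 4: meshes with gear 1 -> depth 2 -> negative (opposite of gear 1)
  gear 5: meshes with gear 4 -> depth 3 -> positive (opposite of gear 4)
  gear 6: meshes with gear 4 -> depth 3 -> positive (opposite of gear 4)
Queried indices 0, 1, 3, 5, 6 -> negative, positive, negative, positive, positive

Answer: negative positive negative positive positive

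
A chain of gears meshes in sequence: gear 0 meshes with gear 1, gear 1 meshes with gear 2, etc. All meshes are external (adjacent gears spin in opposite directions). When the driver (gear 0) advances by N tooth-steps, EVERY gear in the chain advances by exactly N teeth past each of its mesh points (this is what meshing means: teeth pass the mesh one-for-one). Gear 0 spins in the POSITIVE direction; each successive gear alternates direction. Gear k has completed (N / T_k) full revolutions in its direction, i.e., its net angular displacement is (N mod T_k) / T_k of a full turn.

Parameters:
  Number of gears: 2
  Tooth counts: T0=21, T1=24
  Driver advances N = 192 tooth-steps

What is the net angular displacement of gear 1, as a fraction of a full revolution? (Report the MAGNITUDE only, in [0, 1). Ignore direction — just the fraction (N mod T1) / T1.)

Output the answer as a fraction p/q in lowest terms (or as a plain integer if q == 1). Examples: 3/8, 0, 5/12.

Chain of 2 gears, tooth counts: [21, 24]
  gear 0: T0=21, direction=positive, advance = 192 mod 21 = 3 teeth = 3/21 turn
  gear 1: T1=24, direction=negative, advance = 192 mod 24 = 0 teeth = 0/24 turn
Gear 1: 192 mod 24 = 0
Fraction = 0 / 24 = 0/1 (gcd(0,24)=24) = 0

Answer: 0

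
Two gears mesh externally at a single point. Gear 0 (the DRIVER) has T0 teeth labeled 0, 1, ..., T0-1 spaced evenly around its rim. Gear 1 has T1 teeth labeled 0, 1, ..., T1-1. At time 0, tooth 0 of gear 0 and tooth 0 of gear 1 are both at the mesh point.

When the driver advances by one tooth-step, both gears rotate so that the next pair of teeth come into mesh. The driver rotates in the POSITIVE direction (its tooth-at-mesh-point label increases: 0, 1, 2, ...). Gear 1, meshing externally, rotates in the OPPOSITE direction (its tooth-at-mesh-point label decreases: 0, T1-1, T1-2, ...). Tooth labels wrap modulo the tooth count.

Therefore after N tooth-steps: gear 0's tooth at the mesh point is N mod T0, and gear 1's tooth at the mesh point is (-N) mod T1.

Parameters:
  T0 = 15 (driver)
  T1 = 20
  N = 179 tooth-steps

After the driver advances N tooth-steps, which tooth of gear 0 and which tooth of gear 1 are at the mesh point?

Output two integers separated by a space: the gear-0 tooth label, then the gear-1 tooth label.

Answer: 14 1

Derivation:
Gear 0 (driver, T0=15): tooth at mesh = N mod T0
  179 = 11 * 15 + 14, so 179 mod 15 = 14
  gear 0 tooth = 14
Gear 1 (driven, T1=20): tooth at mesh = (-N) mod T1
  179 = 8 * 20 + 19, so 179 mod 20 = 19
  (-179) mod 20 = (-19) mod 20 = 20 - 19 = 1
Mesh after 179 steps: gear-0 tooth 14 meets gear-1 tooth 1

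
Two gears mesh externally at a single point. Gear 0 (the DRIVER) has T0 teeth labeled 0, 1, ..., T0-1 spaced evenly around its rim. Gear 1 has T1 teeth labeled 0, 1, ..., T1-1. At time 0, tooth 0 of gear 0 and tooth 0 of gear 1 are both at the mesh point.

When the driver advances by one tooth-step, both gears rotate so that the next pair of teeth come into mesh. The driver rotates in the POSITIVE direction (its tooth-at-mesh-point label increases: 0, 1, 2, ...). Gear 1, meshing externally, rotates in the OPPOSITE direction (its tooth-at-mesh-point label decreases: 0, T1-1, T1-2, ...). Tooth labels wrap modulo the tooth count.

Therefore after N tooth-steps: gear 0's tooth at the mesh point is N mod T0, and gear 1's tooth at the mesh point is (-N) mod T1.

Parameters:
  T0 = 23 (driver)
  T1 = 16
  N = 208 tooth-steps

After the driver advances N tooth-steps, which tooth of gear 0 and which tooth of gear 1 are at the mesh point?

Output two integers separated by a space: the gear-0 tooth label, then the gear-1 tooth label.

Answer: 1 0

Derivation:
Gear 0 (driver, T0=23): tooth at mesh = N mod T0
  208 = 9 * 23 + 1, so 208 mod 23 = 1
  gear 0 tooth = 1
Gear 1 (driven, T1=16): tooth at mesh = (-N) mod T1
  208 = 13 * 16 + 0, so 208 mod 16 = 0
  (-208) mod 16 = 0
Mesh after 208 steps: gear-0 tooth 1 meets gear-1 tooth 0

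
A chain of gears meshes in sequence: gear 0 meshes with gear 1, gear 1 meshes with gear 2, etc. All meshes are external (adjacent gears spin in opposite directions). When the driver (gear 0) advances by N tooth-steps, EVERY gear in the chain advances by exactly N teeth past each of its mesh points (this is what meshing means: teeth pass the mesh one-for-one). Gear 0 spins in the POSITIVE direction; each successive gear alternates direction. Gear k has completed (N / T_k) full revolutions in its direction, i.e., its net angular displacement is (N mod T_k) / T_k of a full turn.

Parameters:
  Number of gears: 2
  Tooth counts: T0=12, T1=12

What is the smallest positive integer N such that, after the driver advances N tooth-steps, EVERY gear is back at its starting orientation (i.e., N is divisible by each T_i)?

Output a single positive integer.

Answer: 12

Derivation:
Gear k returns to start when N is a multiple of T_k.
All gears at start simultaneously when N is a common multiple of [12, 12]; the smallest such N is lcm(12, 12).
Start: lcm = T0 = 12
Fold in T1=12: gcd(12, 12) = 12; lcm(12, 12) = 12 * 12 / 12 = 144 / 12 = 12
Full cycle length = 12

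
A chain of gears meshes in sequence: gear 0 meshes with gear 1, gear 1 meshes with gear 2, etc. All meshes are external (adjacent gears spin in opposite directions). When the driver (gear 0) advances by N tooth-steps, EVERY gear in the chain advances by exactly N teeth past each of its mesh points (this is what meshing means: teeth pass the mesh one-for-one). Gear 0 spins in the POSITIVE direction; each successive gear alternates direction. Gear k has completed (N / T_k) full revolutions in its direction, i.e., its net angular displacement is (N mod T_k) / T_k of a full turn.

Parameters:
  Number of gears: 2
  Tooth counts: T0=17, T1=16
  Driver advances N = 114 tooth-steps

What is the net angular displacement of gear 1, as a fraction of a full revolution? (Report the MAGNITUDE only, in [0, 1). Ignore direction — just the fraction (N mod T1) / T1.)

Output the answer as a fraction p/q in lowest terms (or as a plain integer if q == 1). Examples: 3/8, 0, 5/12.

Answer: 1/8

Derivation:
Chain of 2 gears, tooth counts: [17, 16]
  gear 0: T0=17, direction=positive, advance = 114 mod 17 = 12 teeth = 12/17 turn
  gear 1: T1=16, direction=negative, advance = 114 mod 16 = 2 teeth = 2/16 turn
Gear 1: 114 mod 16 = 2
Fraction = 2 / 16 = 1/8 (gcd(2,16)=2) = 1/8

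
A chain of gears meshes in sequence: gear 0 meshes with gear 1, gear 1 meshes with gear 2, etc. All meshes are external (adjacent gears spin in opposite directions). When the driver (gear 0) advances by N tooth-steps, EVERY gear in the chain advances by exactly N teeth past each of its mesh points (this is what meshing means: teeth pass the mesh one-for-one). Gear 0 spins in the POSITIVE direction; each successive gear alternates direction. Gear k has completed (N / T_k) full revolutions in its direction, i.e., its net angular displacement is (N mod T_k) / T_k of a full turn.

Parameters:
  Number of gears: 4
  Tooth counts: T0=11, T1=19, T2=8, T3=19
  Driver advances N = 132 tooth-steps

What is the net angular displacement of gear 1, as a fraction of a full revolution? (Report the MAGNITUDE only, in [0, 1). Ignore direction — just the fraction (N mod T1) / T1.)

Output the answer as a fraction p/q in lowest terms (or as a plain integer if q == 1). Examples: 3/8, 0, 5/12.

Answer: 18/19

Derivation:
Chain of 4 gears, tooth counts: [11, 19, 8, 19]
  gear 0: T0=11, direction=positive, advance = 132 mod 11 = 0 teeth = 0/11 turn
  gear 1: T1=19, direction=negative, advance = 132 mod 19 = 18 teeth = 18/19 turn
  gear 2: T2=8, direction=positive, advance = 132 mod 8 = 4 teeth = 4/8 turn
  gear 3: T3=19, direction=negative, advance = 132 mod 19 = 18 teeth = 18/19 turn
Gear 1: 132 mod 19 = 18
Fraction = 18 / 19 = 18/19 (gcd(18,19)=1) = 18/19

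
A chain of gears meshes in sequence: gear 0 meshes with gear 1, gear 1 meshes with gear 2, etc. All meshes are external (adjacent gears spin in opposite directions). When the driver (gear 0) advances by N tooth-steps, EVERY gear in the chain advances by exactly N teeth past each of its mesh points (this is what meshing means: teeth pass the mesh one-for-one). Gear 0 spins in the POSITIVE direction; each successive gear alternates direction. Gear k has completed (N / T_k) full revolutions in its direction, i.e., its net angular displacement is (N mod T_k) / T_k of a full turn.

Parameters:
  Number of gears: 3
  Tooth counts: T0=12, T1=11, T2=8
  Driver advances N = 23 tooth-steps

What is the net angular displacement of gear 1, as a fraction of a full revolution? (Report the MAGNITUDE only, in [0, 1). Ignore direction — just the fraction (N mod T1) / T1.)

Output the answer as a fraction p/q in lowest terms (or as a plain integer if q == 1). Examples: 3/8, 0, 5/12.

Chain of 3 gears, tooth counts: [12, 11, 8]
  gear 0: T0=12, direction=positive, advance = 23 mod 12 = 11 teeth = 11/12 turn
  gear 1: T1=11, direction=negative, advance = 23 mod 11 = 1 teeth = 1/11 turn
  gear 2: T2=8, direction=positive, advance = 23 mod 8 = 7 teeth = 7/8 turn
Gear 1: 23 mod 11 = 1
Fraction = 1 / 11 = 1/11 (gcd(1,11)=1) = 1/11

Answer: 1/11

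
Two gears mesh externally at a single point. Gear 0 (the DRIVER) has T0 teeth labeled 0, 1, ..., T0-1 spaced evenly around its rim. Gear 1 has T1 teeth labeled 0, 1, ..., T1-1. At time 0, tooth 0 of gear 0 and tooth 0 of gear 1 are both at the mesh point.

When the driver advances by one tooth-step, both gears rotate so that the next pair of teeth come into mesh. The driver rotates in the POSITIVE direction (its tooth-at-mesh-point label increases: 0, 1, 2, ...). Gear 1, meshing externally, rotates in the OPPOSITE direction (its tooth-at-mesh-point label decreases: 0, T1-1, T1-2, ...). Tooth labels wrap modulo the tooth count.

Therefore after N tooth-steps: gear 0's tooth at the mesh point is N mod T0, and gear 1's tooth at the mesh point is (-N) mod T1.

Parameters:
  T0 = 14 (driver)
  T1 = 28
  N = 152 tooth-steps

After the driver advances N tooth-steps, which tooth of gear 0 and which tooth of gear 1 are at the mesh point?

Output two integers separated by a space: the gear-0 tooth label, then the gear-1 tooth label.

Answer: 12 16

Derivation:
Gear 0 (driver, T0=14): tooth at mesh = N mod T0
  152 = 10 * 14 + 12, so 152 mod 14 = 12
  gear 0 tooth = 12
Gear 1 (driven, T1=28): tooth at mesh = (-N) mod T1
  152 = 5 * 28 + 12, so 152 mod 28 = 12
  (-152) mod 28 = (-12) mod 28 = 28 - 12 = 16
Mesh after 152 steps: gear-0 tooth 12 meets gear-1 tooth 16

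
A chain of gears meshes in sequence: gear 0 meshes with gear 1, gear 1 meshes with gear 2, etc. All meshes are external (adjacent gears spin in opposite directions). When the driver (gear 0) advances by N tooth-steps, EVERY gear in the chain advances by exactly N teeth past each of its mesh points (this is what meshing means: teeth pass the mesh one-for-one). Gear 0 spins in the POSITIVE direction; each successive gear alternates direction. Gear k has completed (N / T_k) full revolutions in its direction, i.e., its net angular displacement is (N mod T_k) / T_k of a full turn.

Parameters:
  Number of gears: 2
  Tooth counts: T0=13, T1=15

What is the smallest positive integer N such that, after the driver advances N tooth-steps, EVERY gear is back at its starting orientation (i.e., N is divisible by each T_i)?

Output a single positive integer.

Answer: 195

Derivation:
Gear k returns to start when N is a multiple of T_k.
All gears at start simultaneously when N is a common multiple of [13, 15]; the smallest such N is lcm(13, 15).
Start: lcm = T0 = 13
Fold in T1=15: gcd(13, 15) = 1; lcm(13, 15) = 13 * 15 / 1 = 195 / 1 = 195
Full cycle length = 195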